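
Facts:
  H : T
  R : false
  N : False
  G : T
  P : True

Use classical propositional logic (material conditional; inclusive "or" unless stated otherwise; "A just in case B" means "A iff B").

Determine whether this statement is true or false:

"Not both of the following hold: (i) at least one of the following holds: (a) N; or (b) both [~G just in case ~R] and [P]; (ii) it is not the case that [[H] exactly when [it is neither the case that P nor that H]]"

This is (N or ((not G iff not R) and P)) nand not (H iff (P nor H)).

not G = not True = False
not R = not False = True
not G iff not R = False iff True = False
(not G iff not R) and P = False and True = False
N or ((not G iff not R) and P) = False or False = False
P nor H = True nor True = False
H iff (P nor H) = True iff False = False
not (H iff (P nor H)) = not False = True
(N or ((not G iff not R) and P)) nand not (H iff (P nor H)) = False nand True = True

true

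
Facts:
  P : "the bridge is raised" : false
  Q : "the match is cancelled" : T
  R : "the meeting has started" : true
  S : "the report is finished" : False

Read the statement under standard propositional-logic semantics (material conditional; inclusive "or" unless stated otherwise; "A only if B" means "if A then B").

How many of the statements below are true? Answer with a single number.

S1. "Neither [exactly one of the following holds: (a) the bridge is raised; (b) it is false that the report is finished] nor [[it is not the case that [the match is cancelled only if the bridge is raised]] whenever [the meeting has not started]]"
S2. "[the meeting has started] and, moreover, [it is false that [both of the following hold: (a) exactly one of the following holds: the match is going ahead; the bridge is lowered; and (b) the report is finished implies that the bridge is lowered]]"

S1: Formalization: (P xor not S) nor (not R -> not (Q -> P))

not S = not False = True
P xor not S = False xor True = True
not R = not True = False
Q -> P = True -> False = False
not (Q -> P) = not False = True
not R -> not (Q -> P) = False -> True = True
(P xor not S) nor (not R -> not (Q -> P)) = True nor True = False
So S1 is false.

S2: Parsed as R and not ((not Q xor not P) and (S -> not P))

not Q = not True = False
not P = not False = True
not Q xor not P = False xor True = True
not P = not False = True
S -> not P = False -> True = True
(not Q xor not P) and (S -> not P) = True and True = True
not ((not Q xor not P) and (S -> not P)) = not True = False
R and not ((not Q xor not P) and (S -> not P)) = True and False = False
Thus S2 is false.

0 of the 2 statements are true (none).

0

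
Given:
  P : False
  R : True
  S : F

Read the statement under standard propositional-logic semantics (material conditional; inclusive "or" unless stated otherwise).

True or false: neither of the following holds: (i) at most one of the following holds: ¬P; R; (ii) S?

This is (not P nand R) nor S.

not P = not False = True
not P nand R = True nand True = False
(not P nand R) nor S = False nor False = True

true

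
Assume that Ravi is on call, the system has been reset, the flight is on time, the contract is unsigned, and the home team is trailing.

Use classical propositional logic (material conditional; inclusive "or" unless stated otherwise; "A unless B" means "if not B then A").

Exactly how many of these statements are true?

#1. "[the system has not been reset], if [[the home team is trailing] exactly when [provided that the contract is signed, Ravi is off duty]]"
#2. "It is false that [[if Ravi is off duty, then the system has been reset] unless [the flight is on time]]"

0

Let U = "the home team is leading" (False), S = "the contract is signed" (False), P = "Ravi is on call" (True), Q = "the system has been reset" (True), R = "the flight is delayed" (False).

#1: Formalization: (not U iff (S -> not P)) -> not Q

not U = not False = True
not P = not True = False
S -> not P = False -> False = True
not U iff (S -> not P) = True iff True = True
not Q = not True = False
(not U iff (S -> not P)) -> not Q = True -> False = False
Thus #1 is false.

#2: Parsed as not ((not P -> Q) or not R)

not P = not True = False
not P -> Q = False -> True = True
not R = not False = True
(not P -> Q) or not R = True or True = True
not ((not P -> Q) or not R) = not True = False
Hence #2 is false.

True statements: 0 (none).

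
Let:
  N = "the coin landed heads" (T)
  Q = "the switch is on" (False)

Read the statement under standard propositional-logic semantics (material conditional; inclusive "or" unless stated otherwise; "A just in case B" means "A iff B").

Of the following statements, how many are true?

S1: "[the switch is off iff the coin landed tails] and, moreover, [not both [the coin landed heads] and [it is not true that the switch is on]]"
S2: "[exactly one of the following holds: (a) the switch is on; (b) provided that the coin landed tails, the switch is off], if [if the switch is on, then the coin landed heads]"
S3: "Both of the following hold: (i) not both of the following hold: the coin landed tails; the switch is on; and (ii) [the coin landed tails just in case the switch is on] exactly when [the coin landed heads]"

2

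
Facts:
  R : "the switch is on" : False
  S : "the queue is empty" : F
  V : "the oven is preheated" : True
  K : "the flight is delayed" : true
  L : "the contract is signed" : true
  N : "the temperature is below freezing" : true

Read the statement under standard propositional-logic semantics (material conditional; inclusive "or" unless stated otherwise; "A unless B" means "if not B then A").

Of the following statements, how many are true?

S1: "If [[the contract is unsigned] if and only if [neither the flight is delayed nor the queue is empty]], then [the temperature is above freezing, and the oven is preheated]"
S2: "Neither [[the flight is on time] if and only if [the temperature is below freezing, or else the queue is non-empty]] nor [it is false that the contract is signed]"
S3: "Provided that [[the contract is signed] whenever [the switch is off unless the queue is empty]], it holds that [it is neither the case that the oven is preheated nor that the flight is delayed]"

1

S1: In symbols: (not L iff (K nor S)) -> (not N and V)

not L = not True = False
K nor S = True nor False = False
not L iff (K nor S) = False iff False = True
not N = not True = False
not N and V = False and True = False
(not L iff (K nor S)) -> (not N and V) = True -> False = False
So S1 is false.

S2: Formalization: (not K iff (N or not S)) nor not L

not K = not True = False
not S = not False = True
N or not S = True or True = True
not K iff (N or not S) = False iff True = False
not L = not True = False
(not K iff (N or not S)) nor not L = False nor False = True
Hence S2 is true.

S3: This is ((not R or S) -> L) -> (V nor K).

not R = not False = True
not R or S = True or False = True
(not R or S) -> L = True -> True = True
V nor K = True nor True = False
((not R or S) -> L) -> (V nor K) = True -> False = False
So S3 is false.

True statements: 1.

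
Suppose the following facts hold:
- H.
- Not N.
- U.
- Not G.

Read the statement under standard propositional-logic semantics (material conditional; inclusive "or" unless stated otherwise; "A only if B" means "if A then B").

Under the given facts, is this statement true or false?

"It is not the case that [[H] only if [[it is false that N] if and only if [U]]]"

False.

Formalization: ~(H -> (~N <-> U))

~N = ~F = T
~N <-> U = T <-> T = T
H -> (~N <-> U) = T -> T = T
~(H -> (~N <-> U)) = ~T = F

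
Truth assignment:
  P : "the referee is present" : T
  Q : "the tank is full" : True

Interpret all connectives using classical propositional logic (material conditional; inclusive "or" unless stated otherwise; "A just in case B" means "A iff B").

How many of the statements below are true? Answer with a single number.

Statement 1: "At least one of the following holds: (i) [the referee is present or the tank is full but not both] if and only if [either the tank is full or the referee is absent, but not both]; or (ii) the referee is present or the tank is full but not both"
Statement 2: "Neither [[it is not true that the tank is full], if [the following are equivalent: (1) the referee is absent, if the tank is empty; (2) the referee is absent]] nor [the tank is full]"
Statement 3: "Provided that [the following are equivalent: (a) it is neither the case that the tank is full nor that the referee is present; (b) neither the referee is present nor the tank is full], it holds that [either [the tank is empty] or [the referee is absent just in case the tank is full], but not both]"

Statement 1: Parsed as ((P xor Q) <-> (Q xor ~P)) | (P xor Q)

P xor Q = T xor T = F
~P = ~T = F
Q xor ~P = T xor F = T
(P xor Q) <-> (Q xor ~P) = F <-> T = F
P xor Q = T xor T = F
((P xor Q) <-> (Q xor ~P)) | (P xor Q) = F | F = F
Hence Statement 1 is false.

Statement 2: Formalization: (((~Q -> ~P) <-> ~P) -> ~Q) nor Q

~Q = ~T = F
~P = ~T = F
~Q -> ~P = F -> F = T
~P = ~T = F
(~Q -> ~P) <-> ~P = T <-> F = F
~Q = ~T = F
((~Q -> ~P) <-> ~P) -> ~Q = F -> F = T
(((~Q -> ~P) <-> ~P) -> ~Q) nor Q = T nor T = F
So Statement 2 is false.

Statement 3: Parsed as ((Q nor P) <-> (P nor Q)) -> (~Q xor (~P <-> Q))

Q nor P = T nor T = F
P nor Q = T nor T = F
(Q nor P) <-> (P nor Q) = F <-> F = T
~Q = ~T = F
~P = ~T = F
~P <-> Q = F <-> T = F
~Q xor (~P <-> Q) = F xor F = F
((Q nor P) <-> (P nor Q)) -> (~Q xor (~P <-> Q)) = T -> F = F
So Statement 3 is false.

0 of the 3 statements are true (none).

0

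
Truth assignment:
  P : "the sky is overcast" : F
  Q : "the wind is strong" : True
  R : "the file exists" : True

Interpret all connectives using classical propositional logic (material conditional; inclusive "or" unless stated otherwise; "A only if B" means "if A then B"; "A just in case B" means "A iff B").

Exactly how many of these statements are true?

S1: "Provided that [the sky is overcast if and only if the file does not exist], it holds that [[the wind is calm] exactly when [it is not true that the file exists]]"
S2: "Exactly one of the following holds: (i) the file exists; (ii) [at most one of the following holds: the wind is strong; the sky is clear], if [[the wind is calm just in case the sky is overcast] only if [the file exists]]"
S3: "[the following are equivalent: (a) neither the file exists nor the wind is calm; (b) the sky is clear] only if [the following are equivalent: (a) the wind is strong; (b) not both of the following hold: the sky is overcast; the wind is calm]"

3

S1: In symbols: (P iff not R) -> (not Q iff not R)

not R = not True = False
P iff not R = False iff False = True
not Q = not True = False
not R = not True = False
not Q iff not R = False iff False = True
(P iff not R) -> (not Q iff not R) = True -> True = True
Hence S1 is true.

S2: This is R xor (((not Q iff P) -> R) -> (Q nand not P)).

not Q = not True = False
not Q iff P = False iff False = True
(not Q iff P) -> R = True -> True = True
not P = not False = True
Q nand not P = True nand True = False
((not Q iff P) -> R) -> (Q nand not P) = True -> False = False
R xor (((not Q iff P) -> R) -> (Q nand not P)) = True xor False = True
Hence S2 is true.

S3: Parsed as ((R nor not Q) iff not P) -> (Q iff (P nand not Q))

not Q = not True = False
R nor not Q = True nor False = False
not P = not False = True
(R nor not Q) iff not P = False iff True = False
not Q = not True = False
P nand not Q = False nand False = True
Q iff (P nand not Q) = True iff True = True
((R nor not Q) iff not P) -> (Q iff (P nand not Q)) = False -> True = True
Hence S3 is true.

Count: 3.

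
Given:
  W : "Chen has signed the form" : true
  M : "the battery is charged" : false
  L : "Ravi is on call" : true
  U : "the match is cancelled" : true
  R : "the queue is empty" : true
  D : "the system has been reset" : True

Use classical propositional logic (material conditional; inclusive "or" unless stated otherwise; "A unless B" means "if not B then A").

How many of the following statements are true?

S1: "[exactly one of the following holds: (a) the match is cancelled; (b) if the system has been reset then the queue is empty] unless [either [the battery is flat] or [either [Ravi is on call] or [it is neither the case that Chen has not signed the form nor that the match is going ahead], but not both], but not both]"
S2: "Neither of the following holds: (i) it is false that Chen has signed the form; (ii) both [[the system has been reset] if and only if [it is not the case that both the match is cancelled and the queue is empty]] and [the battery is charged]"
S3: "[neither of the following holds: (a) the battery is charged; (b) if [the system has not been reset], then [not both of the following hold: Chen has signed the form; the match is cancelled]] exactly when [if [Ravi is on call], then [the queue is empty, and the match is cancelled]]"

2

S1: In symbols: (U ⊕ (D → R)) ∨ (¬M ⊕ (L ⊕ (¬W ↓ ¬U)))

D → R = T → T = T
U ⊕ (D → R) = T ⊕ T = F
¬M = ¬F = T
¬W = ¬T = F
¬U = ¬T = F
¬W ↓ ¬U = F ↓ F = T
L ⊕ (¬W ↓ ¬U) = T ⊕ T = F
¬M ⊕ (L ⊕ (¬W ↓ ¬U)) = T ⊕ F = T
(U ⊕ (D → R)) ∨ (¬M ⊕ (L ⊕ (¬W ↓ ¬U))) = F ∨ T = T
Thus S1 is true.

S2: Formalization: ¬W ↓ ((D ↔ (U ↑ R)) ∧ M)

¬W = ¬T = F
U ↑ R = T ↑ T = F
D ↔ (U ↑ R) = T ↔ F = F
(D ↔ (U ↑ R)) ∧ M = F ∧ F = F
¬W ↓ ((D ↔ (U ↑ R)) ∧ M) = F ↓ F = T
Hence S2 is true.

S3: In symbols: (M ↓ (¬D → (W ↑ U))) ↔ (L → (R ∧ U))

¬D = ¬T = F
W ↑ U = T ↑ T = F
¬D → (W ↑ U) = F → F = T
M ↓ (¬D → (W ↑ U)) = F ↓ T = F
R ∧ U = T ∧ T = T
L → (R ∧ U) = T → T = T
(M ↓ (¬D → (W ↑ U))) ↔ (L → (R ∧ U)) = F ↔ T = F
Hence S3 is false.

True statements: 2 (S1, S2).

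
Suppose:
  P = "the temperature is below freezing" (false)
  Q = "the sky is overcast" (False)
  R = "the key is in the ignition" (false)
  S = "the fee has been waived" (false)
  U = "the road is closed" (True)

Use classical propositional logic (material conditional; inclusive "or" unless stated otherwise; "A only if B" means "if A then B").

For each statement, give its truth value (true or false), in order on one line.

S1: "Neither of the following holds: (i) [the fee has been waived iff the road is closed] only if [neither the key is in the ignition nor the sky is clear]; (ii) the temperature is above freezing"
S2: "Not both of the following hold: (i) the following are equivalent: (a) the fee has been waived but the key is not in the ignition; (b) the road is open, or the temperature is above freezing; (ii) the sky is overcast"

S1: In symbols: ((S ↔ U) → (R ↓ ¬Q)) ↓ ¬P

S ↔ U = F ↔ T = F
¬Q = ¬F = T
R ↓ ¬Q = F ↓ T = F
(S ↔ U) → (R ↓ ¬Q) = F → F = T
¬P = ¬F = T
((S ↔ U) → (R ↓ ¬Q)) ↓ ¬P = T ↓ T = F
So S1 is false.

S2: Parsed as ((S ∧ ¬R) ↔ (¬U ∨ ¬P)) ↑ Q

¬R = ¬F = T
S ∧ ¬R = F ∧ T = F
¬U = ¬T = F
¬P = ¬F = T
¬U ∨ ¬P = F ∨ T = T
(S ∧ ¬R) ↔ (¬U ∨ ¬P) = F ↔ T = F
((S ∧ ¬R) ↔ (¬U ∨ ¬P)) ↑ Q = F ↑ F = T
Hence S2 is true.

S1 false; S2 true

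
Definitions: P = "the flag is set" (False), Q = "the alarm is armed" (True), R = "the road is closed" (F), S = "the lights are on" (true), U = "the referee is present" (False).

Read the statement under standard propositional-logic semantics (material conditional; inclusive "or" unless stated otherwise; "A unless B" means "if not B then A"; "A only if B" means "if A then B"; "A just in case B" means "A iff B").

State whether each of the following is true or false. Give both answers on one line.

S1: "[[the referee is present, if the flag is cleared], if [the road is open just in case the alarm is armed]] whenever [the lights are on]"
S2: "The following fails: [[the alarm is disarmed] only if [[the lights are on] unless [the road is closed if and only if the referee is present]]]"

S1: Parsed as S → ((¬R ↔ Q) → (¬P → U))

¬R = ¬F = T
¬R ↔ Q = T ↔ T = T
¬P = ¬F = T
¬P → U = T → F = F
(¬R ↔ Q) → (¬P → U) = T → F = F
S → ((¬R ↔ Q) → (¬P → U)) = T → F = F
Hence S1 is false.

S2: Formalization: ¬(¬Q → (S ∨ (R ↔ U)))

¬Q = ¬T = F
R ↔ U = F ↔ F = T
S ∨ (R ↔ U) = T ∨ T = T
¬Q → (S ∨ (R ↔ U)) = F → T = T
¬(¬Q → (S ∨ (R ↔ U))) = ¬T = F
So S2 is false.

S1 F, S2 F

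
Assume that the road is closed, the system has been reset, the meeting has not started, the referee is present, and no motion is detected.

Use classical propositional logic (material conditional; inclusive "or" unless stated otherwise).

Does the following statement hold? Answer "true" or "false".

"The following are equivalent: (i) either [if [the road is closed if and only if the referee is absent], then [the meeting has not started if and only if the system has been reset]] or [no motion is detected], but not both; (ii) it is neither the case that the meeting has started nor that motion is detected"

The statement is false.

Let P = "the road is closed" (T), S = "the referee is present" (T), R = "the meeting has started" (F), Q = "the system has been reset" (T), U = "motion is detected" (F).
This is (((P <-> ~S) -> (~R <-> Q)) xor ~U) <-> (R nor U).

~S = ~T = F
P <-> ~S = T <-> F = F
~R = ~F = T
~R <-> Q = T <-> T = T
(P <-> ~S) -> (~R <-> Q) = F -> T = T
~U = ~F = T
((P <-> ~S) -> (~R <-> Q)) xor ~U = T xor T = F
R nor U = F nor F = T
(((P <-> ~S) -> (~R <-> Q)) xor ~U) <-> (R nor U) = F <-> T = F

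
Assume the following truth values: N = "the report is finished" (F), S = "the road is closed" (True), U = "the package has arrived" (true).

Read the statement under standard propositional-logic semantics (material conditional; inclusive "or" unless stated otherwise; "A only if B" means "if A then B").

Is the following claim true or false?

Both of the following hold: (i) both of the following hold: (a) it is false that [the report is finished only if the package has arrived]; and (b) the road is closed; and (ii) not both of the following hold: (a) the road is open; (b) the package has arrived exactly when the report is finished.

false

Formalization: (~(N -> U) & S) & (~S nand (U <-> N))

N -> U = F -> T = T
~(N -> U) = ~T = F
~(N -> U) & S = F & T = F
~S = ~T = F
U <-> N = T <-> F = F
~S nand (U <-> N) = F nand F = T
(~(N -> U) & S) & (~S nand (U <-> N)) = F & T = F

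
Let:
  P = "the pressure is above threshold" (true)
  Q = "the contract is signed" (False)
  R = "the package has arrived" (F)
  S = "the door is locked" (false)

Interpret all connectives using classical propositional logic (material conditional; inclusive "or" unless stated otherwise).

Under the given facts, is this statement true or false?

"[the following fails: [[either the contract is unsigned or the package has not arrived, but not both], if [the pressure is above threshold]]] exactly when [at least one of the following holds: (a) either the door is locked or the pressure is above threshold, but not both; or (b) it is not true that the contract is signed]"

True

Formalization: ¬(P → (¬Q ⊕ ¬R)) ↔ ((S ⊕ P) ∨ ¬Q)

¬Q = ¬F = T
¬R = ¬F = T
¬Q ⊕ ¬R = T ⊕ T = F
P → (¬Q ⊕ ¬R) = T → F = F
¬(P → (¬Q ⊕ ¬R)) = ¬F = T
S ⊕ P = F ⊕ T = T
¬Q = ¬F = T
(S ⊕ P) ∨ ¬Q = T ∨ T = T
¬(P → (¬Q ⊕ ¬R)) ↔ ((S ⊕ P) ∨ ¬Q) = T ↔ T = T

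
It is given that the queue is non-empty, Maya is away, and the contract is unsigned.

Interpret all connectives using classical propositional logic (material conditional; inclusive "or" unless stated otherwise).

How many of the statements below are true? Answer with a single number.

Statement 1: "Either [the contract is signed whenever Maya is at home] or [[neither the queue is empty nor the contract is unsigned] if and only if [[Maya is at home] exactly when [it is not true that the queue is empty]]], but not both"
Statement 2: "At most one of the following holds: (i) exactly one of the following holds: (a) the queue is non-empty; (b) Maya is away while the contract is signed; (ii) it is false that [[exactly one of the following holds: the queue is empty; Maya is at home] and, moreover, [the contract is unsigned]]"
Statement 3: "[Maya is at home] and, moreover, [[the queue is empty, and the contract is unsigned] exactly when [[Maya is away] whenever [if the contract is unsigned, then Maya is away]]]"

Let Q = "Maya is at home" (F), R = "the contract is signed" (F), P = "the queue is empty" (F).

Statement 1: Parsed as (Q → R) ⊕ ((P ↓ ¬R) ↔ (Q ↔ ¬P))

Q → R = F → F = T
¬R = ¬F = T
P ↓ ¬R = F ↓ T = F
¬P = ¬F = T
Q ↔ ¬P = F ↔ T = F
(P ↓ ¬R) ↔ (Q ↔ ¬P) = F ↔ F = T
(Q → R) ⊕ ((P ↓ ¬R) ↔ (Q ↔ ¬P)) = T ⊕ T = F
So Statement 1 is false.

Statement 2: Formalization: (¬P ⊕ (¬Q ∧ R)) ↑ ¬((P ⊕ Q) ∧ ¬R)

¬P = ¬F = T
¬Q = ¬F = T
¬Q ∧ R = T ∧ F = F
¬P ⊕ (¬Q ∧ R) = T ⊕ F = T
P ⊕ Q = F ⊕ F = F
¬R = ¬F = T
(P ⊕ Q) ∧ ¬R = F ∧ T = F
¬((P ⊕ Q) ∧ ¬R) = ¬F = T
(¬P ⊕ (¬Q ∧ R)) ↑ ¬((P ⊕ Q) ∧ ¬R) = T ↑ T = F
So Statement 2 is false.

Statement 3: In symbols: Q ∧ ((P ∧ ¬R) ↔ ((¬R → ¬Q) → ¬Q))

¬R = ¬F = T
P ∧ ¬R = F ∧ T = F
¬R = ¬F = T
¬Q = ¬F = T
¬R → ¬Q = T → T = T
¬Q = ¬F = T
(¬R → ¬Q) → ¬Q = T → T = T
(P ∧ ¬R) ↔ ((¬R → ¬Q) → ¬Q) = F ↔ T = F
Q ∧ ((P ∧ ¬R) ↔ ((¬R → ¬Q) → ¬Q)) = F ∧ F = F
Hence Statement 3 is false.

Count: 0.

0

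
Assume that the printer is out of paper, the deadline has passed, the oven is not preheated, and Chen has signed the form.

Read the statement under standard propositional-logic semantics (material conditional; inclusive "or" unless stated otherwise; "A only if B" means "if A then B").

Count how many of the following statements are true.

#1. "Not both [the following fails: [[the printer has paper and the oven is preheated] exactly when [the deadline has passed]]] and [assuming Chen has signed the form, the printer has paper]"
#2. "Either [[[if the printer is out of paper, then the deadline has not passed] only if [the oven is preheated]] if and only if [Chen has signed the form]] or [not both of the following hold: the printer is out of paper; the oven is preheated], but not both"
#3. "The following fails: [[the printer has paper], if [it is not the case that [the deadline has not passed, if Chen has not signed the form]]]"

1

Let P = "the printer has paper" (False), R = "the oven is preheated" (False), M = "the deadline has passed" (True), G = "Chen has signed the form" (True).

#1: In symbols: not ((P and R) iff M) nand (G -> P)

P and R = False and False = False
(P and R) iff M = False iff True = False
not ((P and R) iff M) = not False = True
G -> P = True -> False = False
not ((P and R) iff M) nand (G -> P) = True nand False = True
Thus #1 is true.

#2: Formalization: (((not P -> not M) -> R) iff G) xor (not P nand R)

not P = not False = True
not M = not True = False
not P -> not M = True -> False = False
(not P -> not M) -> R = False -> False = True
((not P -> not M) -> R) iff G = True iff True = True
not P = not False = True
not P nand R = True nand False = True
(((not P -> not M) -> R) iff G) xor (not P nand R) = True xor True = False
So #2 is false.

#3: In symbols: not (not (not G -> not M) -> P)

not G = not True = False
not M = not True = False
not G -> not M = False -> False = True
not (not G -> not M) = not True = False
not (not G -> not M) -> P = False -> False = True
not (not (not G -> not M) -> P) = not True = False
So #3 is false.

Count: 1.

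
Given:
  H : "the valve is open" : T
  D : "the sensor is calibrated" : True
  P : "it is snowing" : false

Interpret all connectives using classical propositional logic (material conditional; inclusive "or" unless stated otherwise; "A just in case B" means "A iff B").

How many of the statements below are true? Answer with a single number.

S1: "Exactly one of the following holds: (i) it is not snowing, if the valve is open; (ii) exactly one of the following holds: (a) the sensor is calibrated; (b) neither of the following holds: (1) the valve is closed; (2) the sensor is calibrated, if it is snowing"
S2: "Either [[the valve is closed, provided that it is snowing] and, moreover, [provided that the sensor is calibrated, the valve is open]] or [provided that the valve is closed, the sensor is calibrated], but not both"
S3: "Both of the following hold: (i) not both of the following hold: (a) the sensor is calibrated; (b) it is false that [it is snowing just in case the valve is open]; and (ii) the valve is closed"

0

S1: This is (H -> ~P) xor (D xor (~H nor (P -> D))).

~P = ~F = T
H -> ~P = T -> T = T
~H = ~T = F
P -> D = F -> T = T
~H nor (P -> D) = F nor T = F
D xor (~H nor (P -> D)) = T xor F = T
(H -> ~P) xor (D xor (~H nor (P -> D))) = T xor T = F
Hence S1 is false.

S2: This is ((P -> ~H) & (D -> H)) xor (~H -> D).

~H = ~T = F
P -> ~H = F -> F = T
D -> H = T -> T = T
(P -> ~H) & (D -> H) = T & T = T
~H = ~T = F
~H -> D = F -> T = T
((P -> ~H) & (D -> H)) xor (~H -> D) = T xor T = F
Hence S2 is false.

S3: In symbols: (D nand ~(P <-> H)) & ~H

P <-> H = F <-> T = F
~(P <-> H) = ~F = T
D nand ~(P <-> H) = T nand T = F
~H = ~T = F
(D nand ~(P <-> H)) & ~H = F & F = F
So S3 is false.

0 of the 3 statements are true (none).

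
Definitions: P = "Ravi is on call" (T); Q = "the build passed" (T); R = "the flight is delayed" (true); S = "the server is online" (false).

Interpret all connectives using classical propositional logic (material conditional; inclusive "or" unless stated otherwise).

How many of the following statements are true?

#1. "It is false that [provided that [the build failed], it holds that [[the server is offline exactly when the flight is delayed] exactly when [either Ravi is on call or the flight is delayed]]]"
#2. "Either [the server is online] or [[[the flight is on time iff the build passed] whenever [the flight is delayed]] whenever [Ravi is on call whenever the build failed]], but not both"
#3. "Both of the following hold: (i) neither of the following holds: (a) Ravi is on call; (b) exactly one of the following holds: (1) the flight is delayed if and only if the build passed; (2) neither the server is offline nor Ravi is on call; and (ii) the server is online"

0

#1: Parsed as ~(~Q -> ((~S <-> R) <-> (P | R)))

~Q = ~T = F
~S = ~F = T
~S <-> R = T <-> T = T
P | R = T | T = T
(~S <-> R) <-> (P | R) = T <-> T = T
~Q -> ((~S <-> R) <-> (P | R)) = F -> T = T
~(~Q -> ((~S <-> R) <-> (P | R))) = ~T = F
Thus #1 is false.

#2: This is S xor ((~Q -> P) -> (R -> (~R <-> Q))).

~Q = ~T = F
~Q -> P = F -> T = T
~R = ~T = F
~R <-> Q = F <-> T = F
R -> (~R <-> Q) = T -> F = F
(~Q -> P) -> (R -> (~R <-> Q)) = T -> F = F
S xor ((~Q -> P) -> (R -> (~R <-> Q))) = F xor F = F
Hence #2 is false.

#3: Formalization: (P nor ((R <-> Q) xor (~S nor P))) & S

R <-> Q = T <-> T = T
~S = ~F = T
~S nor P = T nor T = F
(R <-> Q) xor (~S nor P) = T xor F = T
P nor ((R <-> Q) xor (~S nor P)) = T nor T = F
(P nor ((R <-> Q) xor (~S nor P))) & S = F & F = F
Thus #3 is false.

True statements: 0 (none).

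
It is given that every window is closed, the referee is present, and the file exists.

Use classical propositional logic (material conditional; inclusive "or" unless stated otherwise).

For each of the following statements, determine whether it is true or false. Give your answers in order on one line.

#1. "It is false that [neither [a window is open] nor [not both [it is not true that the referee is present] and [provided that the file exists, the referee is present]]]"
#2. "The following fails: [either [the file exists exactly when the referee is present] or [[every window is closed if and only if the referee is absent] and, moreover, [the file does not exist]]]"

Let Q = "a window is open" (F), S = "the referee is present" (T), R = "the file exists" (T).

#1: This is ~(Q nor (~S nand (R -> S))).

~S = ~T = F
R -> S = T -> T = T
~S nand (R -> S) = F nand T = T
Q nor (~S nand (R -> S)) = F nor T = F
~(Q nor (~S nand (R -> S))) = ~F = T
So #1 is true.

#2: In symbols: ~((R <-> S) | ((~Q <-> ~S) & ~R))

R <-> S = T <-> T = T
~Q = ~F = T
~S = ~T = F
~Q <-> ~S = T <-> F = F
~R = ~T = F
(~Q <-> ~S) & ~R = F & F = F
(R <-> S) | ((~Q <-> ~S) & ~R) = T | F = T
~((R <-> S) | ((~Q <-> ~S) & ~R)) = ~T = F
Hence #2 is false.

#1 True; #2 False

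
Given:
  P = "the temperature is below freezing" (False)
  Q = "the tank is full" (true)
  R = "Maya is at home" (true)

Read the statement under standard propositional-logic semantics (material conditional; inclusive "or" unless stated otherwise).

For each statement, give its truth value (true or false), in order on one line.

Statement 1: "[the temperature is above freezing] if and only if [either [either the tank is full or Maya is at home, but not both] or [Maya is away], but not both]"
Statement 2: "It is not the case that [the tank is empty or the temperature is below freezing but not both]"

Statement 1: Formalization: ~P <-> ((Q xor R) xor ~R)

~P = ~F = T
Q xor R = T xor T = F
~R = ~T = F
(Q xor R) xor ~R = F xor F = F
~P <-> ((Q xor R) xor ~R) = T <-> F = F
Thus Statement 1 is false.

Statement 2: Parsed as ~(~Q xor P)

~Q = ~T = F
~Q xor P = F xor F = F
~(~Q xor P) = ~F = T
Hence Statement 2 is true.

Statement 1 False / Statement 2 True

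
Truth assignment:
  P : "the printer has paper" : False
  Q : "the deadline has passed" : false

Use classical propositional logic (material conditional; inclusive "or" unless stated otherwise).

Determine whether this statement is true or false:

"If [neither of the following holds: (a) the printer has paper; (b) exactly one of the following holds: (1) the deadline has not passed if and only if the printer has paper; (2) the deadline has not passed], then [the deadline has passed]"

Values: P=F, Q=F.
In symbols: (P ↓ ((¬Q ↔ P) ⊕ ¬Q)) → Q

¬Q = ¬F = T
¬Q ↔ P = T ↔ F = F
¬Q = ¬F = T
(¬Q ↔ P) ⊕ ¬Q = F ⊕ T = T
P ↓ ((¬Q ↔ P) ⊕ ¬Q) = F ↓ T = F
(P ↓ ((¬Q ↔ P) ⊕ ¬Q)) → Q = F → F = T

True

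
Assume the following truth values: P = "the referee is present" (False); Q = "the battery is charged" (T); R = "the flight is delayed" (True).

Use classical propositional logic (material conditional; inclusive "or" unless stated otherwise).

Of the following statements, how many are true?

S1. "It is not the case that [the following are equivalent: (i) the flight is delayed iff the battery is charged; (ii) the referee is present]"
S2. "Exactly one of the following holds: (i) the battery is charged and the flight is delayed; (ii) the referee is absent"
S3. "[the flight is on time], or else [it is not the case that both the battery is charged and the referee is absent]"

S1: Formalization: not ((R iff Q) iff P)

R iff Q = True iff True = True
(R iff Q) iff P = True iff False = False
not ((R iff Q) iff P) = not False = True
So S1 is true.

S2: This is (Q and R) xor not P.

Q and R = True and True = True
not P = not False = True
(Q and R) xor not P = True xor True = False
Hence S2 is false.

S3: Parsed as not R or (Q nand not P)

not R = not True = False
not P = not False = True
Q nand not P = True nand True = False
not R or (Q nand not P) = False or False = False
Hence S3 is false.

True statements: 1.

1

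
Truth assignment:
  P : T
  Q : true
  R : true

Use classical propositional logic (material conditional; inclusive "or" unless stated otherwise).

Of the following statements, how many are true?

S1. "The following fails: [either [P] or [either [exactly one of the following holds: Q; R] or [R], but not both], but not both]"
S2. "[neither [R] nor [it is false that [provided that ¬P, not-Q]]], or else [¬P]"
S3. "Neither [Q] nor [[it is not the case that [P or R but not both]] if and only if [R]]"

S1: Parsed as not (P xor ((Q xor R) xor R))

Q xor R = True xor True = False
(Q xor R) xor R = False xor True = True
P xor ((Q xor R) xor R) = True xor True = False
not (P xor ((Q xor R) xor R)) = not False = True
Hence S1 is true.

S2: Formalization: (R nor not (not P -> not Q)) or not P

not P = not True = False
not Q = not True = False
not P -> not Q = False -> False = True
not (not P -> not Q) = not True = False
R nor not (not P -> not Q) = True nor False = False
not P = not True = False
(R nor not (not P -> not Q)) or not P = False or False = False
Hence S2 is false.

S3: Formalization: Q nor (not (P xor R) iff R)

P xor R = True xor True = False
not (P xor R) = not False = True
not (P xor R) iff R = True iff True = True
Q nor (not (P xor R) iff R) = True nor True = False
Hence S3 is false.

Count: 1.

1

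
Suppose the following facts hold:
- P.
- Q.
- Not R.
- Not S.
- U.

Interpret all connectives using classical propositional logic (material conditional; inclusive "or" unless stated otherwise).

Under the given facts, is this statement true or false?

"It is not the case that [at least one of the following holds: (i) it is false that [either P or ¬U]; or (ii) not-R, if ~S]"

false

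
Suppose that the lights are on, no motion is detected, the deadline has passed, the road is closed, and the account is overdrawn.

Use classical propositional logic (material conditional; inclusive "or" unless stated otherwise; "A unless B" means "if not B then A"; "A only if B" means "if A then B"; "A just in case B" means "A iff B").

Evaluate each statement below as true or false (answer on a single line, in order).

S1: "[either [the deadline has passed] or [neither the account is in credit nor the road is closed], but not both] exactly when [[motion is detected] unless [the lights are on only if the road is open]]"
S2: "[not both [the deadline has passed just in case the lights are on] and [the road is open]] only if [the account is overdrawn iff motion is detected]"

Let R = "the deadline has passed" (T), U = "the account is overdrawn" (T), S = "the road is closed" (T), Q = "motion is detected" (F), P = "the lights are on" (T).

S1: In symbols: (R ⊕ (¬U ↓ S)) ↔ (Q ∨ (P → ¬S))

¬U = ¬T = F
¬U ↓ S = F ↓ T = F
R ⊕ (¬U ↓ S) = T ⊕ F = T
¬S = ¬T = F
P → ¬S = T → F = F
Q ∨ (P → ¬S) = F ∨ F = F
(R ⊕ (¬U ↓ S)) ↔ (Q ∨ (P → ¬S)) = T ↔ F = F
So S1 is false.

S2: Formalization: ((R ↔ P) ↑ ¬S) → (U ↔ Q)

R ↔ P = T ↔ T = T
¬S = ¬T = F
(R ↔ P) ↑ ¬S = T ↑ F = T
U ↔ Q = T ↔ F = F
((R ↔ P) ↑ ¬S) → (U ↔ Q) = T → F = F
So S2 is false.

S1 False, S2 False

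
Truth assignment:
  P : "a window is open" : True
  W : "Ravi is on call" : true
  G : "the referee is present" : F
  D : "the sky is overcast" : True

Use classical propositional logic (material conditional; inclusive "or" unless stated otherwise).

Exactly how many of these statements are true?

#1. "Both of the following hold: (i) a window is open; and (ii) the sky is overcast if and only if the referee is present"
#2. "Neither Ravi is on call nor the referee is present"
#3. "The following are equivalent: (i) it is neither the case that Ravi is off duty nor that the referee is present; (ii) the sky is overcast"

1

#1: In symbols: P and (D iff G)

D iff G = True iff False = False
P and (D iff G) = True and False = False
So #1 is false.

#2: In symbols: W nor G

W nor G = True nor False = False
Thus #2 is false.

#3: Parsed as (not W nor G) iff D

not W = not True = False
not W nor G = False nor False = True
(not W nor G) iff D = True iff True = True
Hence #3 is true.

1 of the 3 statements is true.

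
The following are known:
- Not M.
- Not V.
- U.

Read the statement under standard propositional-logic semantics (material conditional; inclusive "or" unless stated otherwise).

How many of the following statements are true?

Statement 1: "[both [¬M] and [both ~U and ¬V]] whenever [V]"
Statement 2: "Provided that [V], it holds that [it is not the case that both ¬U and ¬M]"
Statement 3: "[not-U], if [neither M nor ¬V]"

3

Statement 1: In symbols: V -> (~M & (~U & ~V))

~M = ~F = T
~U = ~T = F
~V = ~F = T
~U & ~V = F & T = F
~M & (~U & ~V) = T & F = F
V -> (~M & (~U & ~V)) = F -> F = T
Hence Statement 1 is true.

Statement 2: Parsed as V -> (~U nand ~M)

~U = ~T = F
~M = ~F = T
~U nand ~M = F nand T = T
V -> (~U nand ~M) = F -> T = T
Hence Statement 2 is true.

Statement 3: In symbols: (M nor ~V) -> ~U

~V = ~F = T
M nor ~V = F nor T = F
~U = ~T = F
(M nor ~V) -> ~U = F -> F = T
Thus Statement 3 is true.

3 of the 3 statements are true (Statement 1, Statement 2, Statement 3).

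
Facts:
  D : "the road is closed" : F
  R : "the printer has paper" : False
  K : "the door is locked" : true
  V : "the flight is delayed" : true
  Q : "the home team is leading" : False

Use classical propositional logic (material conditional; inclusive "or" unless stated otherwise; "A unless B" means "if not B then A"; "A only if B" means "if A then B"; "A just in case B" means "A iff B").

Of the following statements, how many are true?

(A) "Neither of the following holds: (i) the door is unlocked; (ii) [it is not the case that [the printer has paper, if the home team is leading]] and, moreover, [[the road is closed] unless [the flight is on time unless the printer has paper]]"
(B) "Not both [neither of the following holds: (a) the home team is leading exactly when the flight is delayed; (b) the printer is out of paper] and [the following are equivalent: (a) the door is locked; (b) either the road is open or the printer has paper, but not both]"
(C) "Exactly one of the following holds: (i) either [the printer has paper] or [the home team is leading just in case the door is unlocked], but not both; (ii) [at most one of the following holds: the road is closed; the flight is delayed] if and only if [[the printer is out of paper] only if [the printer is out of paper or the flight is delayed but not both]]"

3

(A): This is ~K nor (~(Q -> R) & (D | (~V | R))).

~K = ~T = F
Q -> R = F -> F = T
~(Q -> R) = ~T = F
~V = ~T = F
~V | R = F | F = F
D | (~V | R) = F | F = F
~(Q -> R) & (D | (~V | R)) = F & F = F
~K nor (~(Q -> R) & (D | (~V | R))) = F nor F = T
So (A) is true.

(B): In symbols: ((Q <-> V) nor ~R) nand (K <-> (~D xor R))

Q <-> V = F <-> T = F
~R = ~F = T
(Q <-> V) nor ~R = F nor T = F
~D = ~F = T
~D xor R = T xor F = T
K <-> (~D xor R) = T <-> T = T
((Q <-> V) nor ~R) nand (K <-> (~D xor R)) = F nand T = T
Thus (B) is true.

(C): Parsed as (R xor (Q <-> ~K)) xor ((D nand V) <-> (~R -> (~R xor V)))

~K = ~T = F
Q <-> ~K = F <-> F = T
R xor (Q <-> ~K) = F xor T = T
D nand V = F nand T = T
~R = ~F = T
~R = ~F = T
~R xor V = T xor T = F
~R -> (~R xor V) = T -> F = F
(D nand V) <-> (~R -> (~R xor V)) = T <-> F = F
(R xor (Q <-> ~K)) xor ((D nand V) <-> (~R -> (~R xor V))) = T xor F = T
So (C) is true.

3 of the 3 statements are true.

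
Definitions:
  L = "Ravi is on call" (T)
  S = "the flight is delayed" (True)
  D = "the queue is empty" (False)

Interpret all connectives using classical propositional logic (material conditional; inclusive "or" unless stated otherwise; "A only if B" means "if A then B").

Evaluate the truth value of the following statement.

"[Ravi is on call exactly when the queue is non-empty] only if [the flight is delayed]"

true

Values: L=T, D=F, S=T.
Parsed as (L ↔ ¬D) → S

¬D = ¬F = T
L ↔ ¬D = T ↔ T = T
(L ↔ ¬D) → S = T → T = T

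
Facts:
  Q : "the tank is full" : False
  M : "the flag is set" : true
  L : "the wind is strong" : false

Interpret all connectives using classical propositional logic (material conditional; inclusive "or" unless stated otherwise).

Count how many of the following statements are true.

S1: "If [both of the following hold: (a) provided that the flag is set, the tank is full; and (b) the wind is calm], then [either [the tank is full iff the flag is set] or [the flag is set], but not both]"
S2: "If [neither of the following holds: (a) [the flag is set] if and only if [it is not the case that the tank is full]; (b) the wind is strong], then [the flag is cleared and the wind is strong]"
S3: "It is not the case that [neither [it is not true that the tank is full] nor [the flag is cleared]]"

S1: Parsed as ((M -> Q) and not L) -> ((Q iff M) xor M)

M -> Q = True -> False = False
not L = not False = True
(M -> Q) and not L = False and True = False
Q iff M = False iff True = False
(Q iff M) xor M = False xor True = True
((M -> Q) and not L) -> ((Q iff M) xor M) = False -> True = True
Hence S1 is true.

S2: Formalization: ((M iff not Q) nor L) -> (not M and L)

not Q = not False = True
M iff not Q = True iff True = True
(M iff not Q) nor L = True nor False = False
not M = not True = False
not M and L = False and False = False
((M iff not Q) nor L) -> (not M and L) = False -> False = True
Thus S2 is true.

S3: Parsed as not (not Q nor not M)

not Q = not False = True
not M = not True = False
not Q nor not M = True nor False = False
not (not Q nor not M) = not False = True
So S3 is true.

Count: 3.

3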